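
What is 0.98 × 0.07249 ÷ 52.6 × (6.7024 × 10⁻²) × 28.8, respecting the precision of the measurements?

0.98 × 0.07249 ÷ 52.6 × (6.7024 × 10⁻²) × 28.8 = 0.00260700138605…
Multiplication/division keeps the fewest significant figures: 0.98 → 2 s.f., 0.07249 → 4 s.f., 52.6 → 3 s.f., 6.7024 × 10⁻² → 5 s.f., 28.8 → 3 s.f.; limit is 2.
Rounded to 2 significant figures: 0.0026.

0.0026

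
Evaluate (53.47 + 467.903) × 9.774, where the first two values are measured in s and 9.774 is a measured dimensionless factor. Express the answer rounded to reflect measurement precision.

53.47 s + 467.903 s = 521.373 s; the sum is limited to 2 decimal places (5 s.f.).
Carrying full precision, 521.373 × 9.774 = 5095.899702 s; 9.774 has 4 s.f., so the result keeps min(5, 4) = 4 s.f.
Rounded to 4 significant figures: 5.096 × 10^3 s.

5.096 × 10^3 s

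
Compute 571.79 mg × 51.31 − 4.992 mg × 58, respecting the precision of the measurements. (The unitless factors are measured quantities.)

2.905 × 10⁴ mg

571.79 × 51.31 = 29338.5449 → 2.934 × 10⁴ mg (4 s.f., last digit at the 10^1 place).
4.992 × 58 = 289.536 → 2.9 × 10² mg (2 s.f., last digit at the 10^1 place).
Difference: 29049.0089 mg; keep the coarser place, 10^1.
Result: 2.905 × 10⁴ mg.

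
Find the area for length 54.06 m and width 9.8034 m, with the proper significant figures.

530.0 m²

area = 54.06 m × 9.8034 m = 529.971804 m².
54.06 has 4 significant figures; 9.8034 has 5.
Division/multiplication keeps the fewest: 4 significant figures.
Rounded: 530.0 m².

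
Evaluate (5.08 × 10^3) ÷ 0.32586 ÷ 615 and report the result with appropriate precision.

25.3

(5.08 × 10^3) ÷ 0.32586 ÷ 615 = 25.3488080821…
Multiplication/division keeps the fewest significant figures: 5.08 × 10^3 → 3 s.f., 0.32586 → 5 s.f., 615 → 3 s.f.; limit is 3.
Rounded to 3 significant figures: 25.3.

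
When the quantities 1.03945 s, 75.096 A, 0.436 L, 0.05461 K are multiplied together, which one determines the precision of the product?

1.03945 s → 6 s.f.; 75.096 A → 5 s.f.; 0.436 L → 3 s.f.; 0.05461 K → 4 s.f.
The fewest is 3 significant figures, from 0.436 L.

0.436 L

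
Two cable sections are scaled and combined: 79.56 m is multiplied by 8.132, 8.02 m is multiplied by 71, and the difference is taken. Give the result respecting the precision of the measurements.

79.56 × 8.132 = 646.98192 → 647.0 m (4 s.f., last digit at the 10^-1 place).
8.02 × 71 = 569.42 → 5.7 × 10^2 m (2 s.f., last digit at the 10^1 place).
Difference: 77.56192 m; keep the coarser place, 10^1.
Result: 8 × 10^1 m.

8 × 10^1 m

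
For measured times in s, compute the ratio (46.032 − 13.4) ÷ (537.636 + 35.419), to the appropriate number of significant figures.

46.032 − 13.4 = 32.632, limited to 1 d.p. → 3 s.f.; 537.636 + 35.419 = 573.055, limited to 3 d.p. → 6 s.f.
Carrying full precision, 32.632 ÷ 573.055 = 0.0569439233581…; keep min(3, 6) = 3 s.f.
Rounded to 3 significant figures: 0.0569.

0.0569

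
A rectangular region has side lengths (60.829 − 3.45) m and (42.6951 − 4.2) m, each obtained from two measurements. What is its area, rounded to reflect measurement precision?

60.829 − 3.45 = 57.379, limited to 2 d.p. → 4 s.f.; 42.6951 − 4.2 = 38.4951, limited to 1 d.p. → 3 s.f.
Carrying full precision, 57.379 × 38.4951 = 2208.8103429; keep min(4, 3) = 3 s.f.
Rounded to 3 significant figures: 2.21 × 10^3 m².

2.21 × 10^3 m²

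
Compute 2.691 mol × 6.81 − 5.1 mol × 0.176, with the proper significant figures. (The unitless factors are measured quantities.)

2.691 × 6.81 = 18.32571 → 18.3 mol (3 s.f., last digit at the 10^-1 place).
5.1 × 0.176 = 0.8976 → 0.90 mol (2 s.f., last digit at the 10^-2 place).
Difference: 17.42811 mol; keep the coarser place, 10^-1.
Result: 17.4 mol.

17.4 mol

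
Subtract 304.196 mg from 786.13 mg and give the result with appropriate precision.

786.13 mg − 304.196 mg = 481.934 mg.
Addition/subtraction keeps the fewest decimal places: 786.13 → 2 decimal places, 304.196 → 3 decimal places; limit is 2.
Rounded to 2 decimal places: 481.93 mg.

481.93 mg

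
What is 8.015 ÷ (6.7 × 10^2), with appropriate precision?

0.012

8.015 ÷ (6.7 × 10^2) = 0.0119626865672…
Multiplication/division keeps the fewest significant figures: 8.015 → 4 s.f., 6.7 × 10^2 → 2 s.f.; limit is 2.
Rounded to 2 significant figures: 0.012.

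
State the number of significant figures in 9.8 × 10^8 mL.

9.8 × 10^8: in scientific notation every digit of the coefficient is significant.

2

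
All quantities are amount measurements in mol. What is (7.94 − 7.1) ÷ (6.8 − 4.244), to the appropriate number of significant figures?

0.3

7.94 − 7.1 = 0.84, limited to 1 d.p. → 1 s.f.; 6.8 − 4.244 = 2.556, limited to 1 d.p. → 2 s.f.
Carrying full precision, 0.84 ÷ 2.556 = 0.328638497653…; keep min(1, 2) = 1 s.f.
Rounded to 1 significant figure: 0.3.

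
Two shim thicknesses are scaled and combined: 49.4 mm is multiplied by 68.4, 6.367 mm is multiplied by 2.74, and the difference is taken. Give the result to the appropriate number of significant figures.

3.36 × 10³ mm

49.4 × 68.4 = 3378.96 → 3.38 × 10³ mm (3 s.f., last digit at the 10^1 place).
6.367 × 2.74 = 17.44558 → 17.4 mm (3 s.f., last digit at the 10^-1 place).
Difference: 3361.51442 mm; keep the coarser place, 10^1.
Result: 3.36 × 10³ mm.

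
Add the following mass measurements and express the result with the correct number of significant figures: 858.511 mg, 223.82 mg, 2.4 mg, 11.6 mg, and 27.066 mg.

858.511 mg + 223.82 mg + 2.4 mg + 11.6 mg + 27.066 mg = 1123.397 mg.
Addition/subtraction keeps the fewest decimal places: 858.511 → 3 decimal places, 223.82 → 2 decimal places, 2.4 → 1 decimal place, 11.6 → 1 decimal place, 27.066 → 3 decimal places; limit is 1.
Rounded to 1 decimal place: 1123.4 mg.

1123.4 mg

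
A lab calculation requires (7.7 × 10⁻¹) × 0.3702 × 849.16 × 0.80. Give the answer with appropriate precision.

(7.7 × 10⁻¹) × 0.3702 × 849.16 × 0.80 = 193.645163712
Multiplication/division keeps the fewest significant figures: 7.7 × 10⁻¹ → 2 s.f., 0.3702 → 4 s.f., 849.16 → 5 s.f., 0.80 → 2 s.f.; limit is 2.
Rounded to 2 significant figures: 1.9 × 10².

1.9 × 10²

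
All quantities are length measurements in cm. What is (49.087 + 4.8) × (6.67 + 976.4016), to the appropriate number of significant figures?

5.30 × 10^4 cm²

49.087 + 4.8 = 53.887, limited to 1 d.p. → 3 s.f.; 6.67 + 976.4016 = 983.0716, limited to 2 d.p. → 5 s.f.
Carrying full precision, 53.887 × 983.0716 = 52974.7793092; keep min(3, 5) = 3 s.f.
Rounded to 3 significant figures: 5.30 × 10^4 cm².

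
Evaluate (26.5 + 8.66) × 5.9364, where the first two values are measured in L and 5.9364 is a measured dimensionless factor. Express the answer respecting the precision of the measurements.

209 L

26.5 L + 8.66 L = 35.16 L; the sum is limited to 1 decimal place (3 s.f.).
Carrying full precision, 35.16 × 5.9364 = 208.723824 L; 5.9364 has 5 s.f., so the result keeps min(3, 5) = 3 s.f.
Rounded to 3 significant figures: 209 L.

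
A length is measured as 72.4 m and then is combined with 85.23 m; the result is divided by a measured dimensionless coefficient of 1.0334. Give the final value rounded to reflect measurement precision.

152.5 m

72.4 m + 85.23 m = 157.63 m; the sum is limited to 1 decimal place (4 s.f.).
Carrying full precision, 157.63 ÷ 1.0334 = 152.535320302… m; 1.0334 has 5 s.f., so the result keeps min(4, 5) = 4 s.f.
Rounded to 4 significant figures: 152.5 m.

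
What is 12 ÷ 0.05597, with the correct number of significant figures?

2.1 × 10^2

12 ÷ 0.05597 = 214.400571735…
Multiplication/division keeps the fewest significant figures: 12 → 2 s.f., 0.05597 → 4 s.f.; limit is 2.
Rounded to 2 significant figures: 2.1 × 10^2.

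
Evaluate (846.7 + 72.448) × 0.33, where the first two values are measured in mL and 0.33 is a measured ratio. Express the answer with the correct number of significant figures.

846.7 mL + 72.448 mL = 919.148 mL; the sum is limited to 1 decimal place (4 s.f.).
Carrying full precision, 919.148 × 0.33 = 303.31884 mL; 0.33 has 2 s.f., so the result keeps min(4, 2) = 2 s.f.
Rounded to 2 significant figures: 3.0 × 10^2 mL.

3.0 × 10^2 mL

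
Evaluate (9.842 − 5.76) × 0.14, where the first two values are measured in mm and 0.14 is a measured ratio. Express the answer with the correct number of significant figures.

0.57 mm

9.842 mm − 5.76 mm = 4.082 mm; the difference is limited to 2 decimal places (3 s.f.).
Carrying full precision, 4.082 × 0.14 = 0.57148 mm; 0.14 has 2 s.f., so the result keeps min(3, 2) = 2 s.f.
Rounded to 2 significant figures: 0.57 mm.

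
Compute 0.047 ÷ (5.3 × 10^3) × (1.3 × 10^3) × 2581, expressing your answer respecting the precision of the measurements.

0.047 ÷ (5.3 × 10^3) × (1.3 × 10^3) × 2581 = 29.7545471698…
Multiplication/division keeps the fewest significant figures: 0.047 → 2 s.f., 5.3 × 10^3 → 2 s.f., 1.3 × 10^3 → 2 s.f., 2581 → 4 s.f.; limit is 2.
Rounded to 2 significant figures: 30.

30.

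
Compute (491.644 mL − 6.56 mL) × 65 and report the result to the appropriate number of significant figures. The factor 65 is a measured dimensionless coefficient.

491.644 mL − 6.56 mL = 485.084 mL; the difference is limited to 2 decimal places (5 s.f.).
Carrying full precision, 485.084 × 65 = 31530.46 mL; 65 has 2 s.f., so the result keeps min(5, 2) = 2 s.f.
Rounded to 2 significant figures: 3.2 × 10⁴ mL.

3.2 × 10⁴ mL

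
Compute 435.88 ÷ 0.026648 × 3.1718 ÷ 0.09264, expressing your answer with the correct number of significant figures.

435.88 ÷ 0.026648 × 3.1718 ÷ 0.09264 = 560027.780457…
Multiplication/division keeps the fewest significant figures: 435.88 → 5 s.f., 0.026648 → 5 s.f., 3.1718 → 5 s.f., 0.09264 → 4 s.f.; limit is 4.
Rounded to 4 significant figures: 5.600 × 10^5.

5.600 × 10^5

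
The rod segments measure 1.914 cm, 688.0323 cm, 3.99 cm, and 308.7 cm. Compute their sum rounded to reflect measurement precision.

1002.6 cm

1.914 cm + 688.0323 cm + 3.99 cm + 308.7 cm = 1002.6363 cm.
Addition/subtraction keeps the fewest decimal places: 1.914 → 3 decimal places, 688.0323 → 4 decimal places, 3.99 → 2 decimal places, 308.7 → 1 decimal place; limit is 1.
Rounded to 1 decimal place: 1002.6 cm.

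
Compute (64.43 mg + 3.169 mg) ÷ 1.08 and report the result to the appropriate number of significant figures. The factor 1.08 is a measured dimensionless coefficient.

62.6 mg

64.43 mg + 3.169 mg = 67.599 mg; the sum is limited to 2 decimal places (4 s.f.).
Carrying full precision, 67.599 ÷ 1.08 = 62.5916666667… mg; 1.08 has 3 s.f., so the result keeps min(4, 3) = 3 s.f.
Rounded to 3 significant figures: 62.6 mg.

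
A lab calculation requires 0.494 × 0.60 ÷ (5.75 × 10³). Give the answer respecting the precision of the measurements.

0.494 × 0.60 ÷ (5.75 × 10³) = 0.000051547826087…
Multiplication/division keeps the fewest significant figures: 0.494 → 3 s.f., 0.60 → 2 s.f., 5.75 × 10³ → 3 s.f.; limit is 2.
Rounded to 2 significant figures: 5.2 × 10⁻⁵.

5.2 × 10⁻⁵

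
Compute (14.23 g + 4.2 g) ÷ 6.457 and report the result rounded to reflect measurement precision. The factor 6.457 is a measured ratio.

14.23 g + 4.2 g = 18.43 g; the sum is limited to 1 decimal place (3 s.f.).
Carrying full precision, 18.43 ÷ 6.457 = 2.85426668732… g; 6.457 has 4 s.f., so the result keeps min(3, 4) = 3 s.f.
Rounded to 3 significant figures: 2.85 g.

2.85 g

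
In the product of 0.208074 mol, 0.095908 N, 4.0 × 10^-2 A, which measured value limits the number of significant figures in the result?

4.0 × 10^-2 A

0.208074 mol → 6 s.f.; 0.095908 N → 5 s.f.; 4.0 × 10^-2 A → 2 s.f.
The fewest is 2 significant figures, from 4.0 × 10^-2 A.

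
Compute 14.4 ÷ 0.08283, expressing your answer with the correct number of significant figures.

14.4 ÷ 0.08283 = 173.850054328…
Multiplication/division keeps the fewest significant figures: 14.4 → 3 s.f., 0.08283 → 4 s.f.; limit is 3.
Rounded to 3 significant figures: 174.

174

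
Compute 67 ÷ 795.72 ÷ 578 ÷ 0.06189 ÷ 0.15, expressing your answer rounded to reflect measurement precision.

0.016

67 ÷ 795.72 ÷ 578 ÷ 0.06189 ÷ 0.15 = 0.0156918789257…
Multiplication/division keeps the fewest significant figures: 67 → 2 s.f., 795.72 → 5 s.f., 578 → 3 s.f., 0.06189 → 4 s.f., 0.15 → 2 s.f.; limit is 2.
Rounded to 2 significant figures: 0.016.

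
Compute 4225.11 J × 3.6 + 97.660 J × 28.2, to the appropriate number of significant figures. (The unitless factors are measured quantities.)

4225.11 × 3.6 = 15210.396 → 1.5 × 10⁴ J (2 s.f., last digit at the 10^3 place).
97.660 × 28.2 = 2754.012 → 2.75 × 10³ J (3 s.f., last digit at the 10^1 place).
Sum: 17964.408 J; keep the coarser place, 10^3.
Result: 1.8 × 10⁴ J.

1.8 × 10⁴ J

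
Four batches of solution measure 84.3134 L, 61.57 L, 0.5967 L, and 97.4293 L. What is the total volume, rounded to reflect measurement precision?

84.3134 L + 61.57 L + 0.5967 L + 97.4293 L = 243.9094 L.
Addition/subtraction keeps the fewest decimal places: 84.3134 → 4 decimal places, 61.57 → 2 decimal places, 0.5967 → 4 decimal places, 97.4293 → 4 decimal places; limit is 2.
Rounded to 2 decimal places: 243.91 L.

243.91 L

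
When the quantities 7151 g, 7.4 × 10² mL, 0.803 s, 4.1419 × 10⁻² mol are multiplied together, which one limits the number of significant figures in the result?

7.4 × 10² mL

7151 g → 4 s.f.; 7.4 × 10² mL → 2 s.f.; 0.803 s → 3 s.f.; 4.1419 × 10⁻² mol → 5 s.f.
The fewest is 2 significant figures, from 7.4 × 10² mL.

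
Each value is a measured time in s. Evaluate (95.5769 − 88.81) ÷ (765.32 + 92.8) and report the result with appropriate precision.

0.00789

95.5769 − 88.81 = 6.7669, limited to 2 d.p. → 3 s.f.; 765.32 + 92.8 = 858.12, limited to 1 d.p. → 4 s.f.
Carrying full precision, 6.7669 ÷ 858.12 = 0.00788572693796…; keep min(3, 4) = 3 s.f.
Rounded to 3 significant figures: 0.00789.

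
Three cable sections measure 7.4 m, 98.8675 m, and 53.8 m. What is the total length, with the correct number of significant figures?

7.4 m + 98.8675 m + 53.8 m = 160.0675 m.
Addition/subtraction keeps the fewest decimal places: 7.4 → 1 decimal place, 98.8675 → 4 decimal places, 53.8 → 1 decimal place; limit is 1.
Rounded to 1 decimal place: 160.1 m.

160.1 m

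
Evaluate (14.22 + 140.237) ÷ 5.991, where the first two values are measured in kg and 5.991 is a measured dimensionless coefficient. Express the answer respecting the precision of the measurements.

25.78 kg

14.22 kg + 140.237 kg = 154.457 kg; the sum is limited to 2 decimal places (5 s.f.).
Carrying full precision, 154.457 ÷ 5.991 = 25.7815055917… kg; 5.991 has 4 s.f., so the result keeps min(5, 4) = 4 s.f.
Rounded to 4 significant figures: 25.78 kg.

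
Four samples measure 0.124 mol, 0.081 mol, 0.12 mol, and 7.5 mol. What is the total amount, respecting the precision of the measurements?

7.8 mol

0.124 mol + 0.081 mol + 0.12 mol + 7.5 mol = 7.825 mol.
Addition/subtraction keeps the fewest decimal places: 0.124 → 3 decimal places, 0.081 → 3 decimal places, 0.12 → 2 decimal places, 7.5 → 1 decimal place; limit is 1.
Rounded to 1 decimal place: 7.8 mol.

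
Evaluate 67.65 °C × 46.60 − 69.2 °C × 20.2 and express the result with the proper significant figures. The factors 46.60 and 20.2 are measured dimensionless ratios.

1.75 × 10³ °C

67.65 × 46.60 = 3152.49 → 3152 °C (4 s.f., last digit at the 10^0 place).
69.2 × 20.2 = 1397.84 → 1.40 × 10³ °C (3 s.f., last digit at the 10^1 place).
Difference: 1754.65 °C; keep the coarser place, 10^1.
Result: 1.75 × 10³ °C.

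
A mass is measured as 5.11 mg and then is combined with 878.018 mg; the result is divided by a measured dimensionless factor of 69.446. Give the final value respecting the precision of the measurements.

12.717 mg

5.11 mg + 878.018 mg = 883.128 mg; the sum is limited to 2 decimal places (5 s.f.).
Carrying full precision, 883.128 ÷ 69.446 = 12.7167583446… mg; 69.446 has 5 s.f., so the result keeps min(5, 5) = 5 s.f.
Rounded to 5 significant figures: 12.717 mg.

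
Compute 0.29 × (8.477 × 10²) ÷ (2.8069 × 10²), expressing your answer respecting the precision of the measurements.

0.29 × (8.477 × 10²) ÷ (2.8069 × 10²) = 0.875816737326…
Multiplication/division keeps the fewest significant figures: 0.29 → 2 s.f., 8.477 × 10² → 4 s.f., 2.8069 × 10² → 5 s.f.; limit is 2.
Rounded to 2 significant figures: 8.8 × 10⁻¹.

8.8 × 10⁻¹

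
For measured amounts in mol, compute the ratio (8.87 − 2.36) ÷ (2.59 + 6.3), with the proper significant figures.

8.87 − 2.36 = 6.51, limited to 2 d.p. → 3 s.f.; 2.59 + 6.3 = 8.89, limited to 1 d.p. → 2 s.f.
Carrying full precision, 6.51 ÷ 8.89 = 0.732283464567…; keep min(3, 2) = 2 s.f.
Rounded to 2 significant figures: 7.3 × 10^-1.

7.3 × 10^-1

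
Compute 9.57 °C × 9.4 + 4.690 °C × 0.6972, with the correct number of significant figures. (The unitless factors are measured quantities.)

9.57 × 9.4 = 89.958 → 90. °C (2 s.f., last digit at the 10^0 place).
4.690 × 0.6972 = 3.269868 → 3.270 °C (4 s.f., last digit at the 10^-3 place).
Sum: 93.227868 °C; keep the coarser place, 10^0.
Result: 93 °C.

93 °C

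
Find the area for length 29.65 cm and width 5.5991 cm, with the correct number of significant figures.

area = 29.65 cm × 5.5991 cm = 166.013315 cm².
29.65 has 4 significant figures; 5.5991 has 5.
Division/multiplication keeps the fewest: 4 significant figures.
Rounded: 1.660 × 10^2 cm².

1.660 × 10^2 cm²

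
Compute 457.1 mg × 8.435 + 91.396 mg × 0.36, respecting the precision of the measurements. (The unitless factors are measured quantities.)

457.1 × 8.435 = 3855.6385 → 3856 mg (4 s.f., last digit at the 10^0 place).
91.396 × 0.36 = 32.90256 → 33 mg (2 s.f., last digit at the 10^0 place).
Sum: 3888.54106 mg; keep the coarser place, 10^0.
Result: 3.889 × 10^3 mg.

3.889 × 10^3 mg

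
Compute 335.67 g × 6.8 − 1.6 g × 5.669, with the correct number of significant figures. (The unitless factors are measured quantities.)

335.67 × 6.8 = 2282.556 → 2.3 × 10³ g (2 s.f., last digit at the 10^2 place).
1.6 × 5.669 = 9.0704 → 9.1 g (2 s.f., last digit at the 10^-1 place).
Difference: 2273.4856 g; keep the coarser place, 10^2.
Result: 2.3 × 10³ g.

2.3 × 10³ g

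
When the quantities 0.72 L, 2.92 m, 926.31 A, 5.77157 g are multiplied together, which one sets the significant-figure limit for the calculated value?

0.72 L → 2 s.f.; 2.92 m → 3 s.f.; 926.31 A → 5 s.f.; 5.77157 g → 6 s.f.
The fewest is 2 significant figures, from 0.72 L.

0.72 L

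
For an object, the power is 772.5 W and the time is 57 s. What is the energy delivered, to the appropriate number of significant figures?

4.4 × 10^4 J

energy delivered = 772.5 W × 57 s = 44032.5 J.
772.5 has 4 significant figures; 57 has 2.
Division/multiplication keeps the fewest: 2 significant figures.
Rounded: 4.4 × 10^4 J.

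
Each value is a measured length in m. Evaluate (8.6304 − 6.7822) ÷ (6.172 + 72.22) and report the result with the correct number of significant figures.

0.02358

8.6304 − 6.7822 = 1.8482, limited to 4 d.p. → 5 s.f.; 6.172 + 72.22 = 78.392, limited to 2 d.p. → 4 s.f.
Carrying full precision, 1.8482 ÷ 78.392 = 0.0235763853454…; keep min(5, 4) = 4 s.f.
Rounded to 4 significant figures: 0.02358.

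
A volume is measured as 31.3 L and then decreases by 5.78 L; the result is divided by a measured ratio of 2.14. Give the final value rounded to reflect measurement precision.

11.9 L

31.3 L − 5.78 L = 25.52 L; the difference is limited to 1 decimal place (3 s.f.).
Carrying full precision, 25.52 ÷ 2.14 = 11.9252336449… L; 2.14 has 3 s.f., so the result keeps min(3, 3) = 3 s.f.
Rounded to 3 significant figures: 11.9 L.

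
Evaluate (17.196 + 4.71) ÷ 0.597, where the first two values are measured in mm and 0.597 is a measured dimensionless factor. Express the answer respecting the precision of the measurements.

17.196 mm + 4.71 mm = 21.906 mm; the sum is limited to 2 decimal places (4 s.f.).
Carrying full precision, 21.906 ÷ 0.597 = 36.6934673367… mm; 0.597 has 3 s.f., so the result keeps min(4, 3) = 3 s.f.
Rounded to 3 significant figures: 36.7 mm.

36.7 mm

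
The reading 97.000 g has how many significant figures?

5

97.000: trailing zeros after a decimal point are significant.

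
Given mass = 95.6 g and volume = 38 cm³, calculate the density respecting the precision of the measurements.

2.5 g/cm³

density = 95.6 g ÷ 38 cm³ = 2.51578947368… g/cm³.
95.6 has 3 significant figures; 38 has 2.
Division/multiplication keeps the fewest: 2 significant figures.
Rounded: 2.5 g/cm³.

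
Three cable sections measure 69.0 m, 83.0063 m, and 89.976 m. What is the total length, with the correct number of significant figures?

69.0 m + 83.0063 m + 89.976 m = 241.9823 m.
Addition/subtraction keeps the fewest decimal places: 69.0 → 1 decimal place, 83.0063 → 4 decimal places, 89.976 → 3 decimal places; limit is 1.
Rounded to 1 decimal place: 242.0 m.

242.0 m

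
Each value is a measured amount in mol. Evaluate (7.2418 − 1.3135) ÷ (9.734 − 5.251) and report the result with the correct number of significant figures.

1.322

7.2418 − 1.3135 = 5.9283, limited to 4 d.p. → 5 s.f.; 9.734 − 5.251 = 4.483, limited to 3 d.p. → 4 s.f.
Carrying full precision, 5.9283 ÷ 4.483 = 1.32239571715…; keep min(5, 4) = 4 s.f.
Rounded to 4 significant figures: 1.322.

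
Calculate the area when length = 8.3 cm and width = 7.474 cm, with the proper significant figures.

62 cm²

area = 8.3 cm × 7.474 cm = 62.0342 cm².
8.3 has 2 significant figures; 7.474 has 4.
Division/multiplication keeps the fewest: 2 significant figures.
Rounded: 62 cm².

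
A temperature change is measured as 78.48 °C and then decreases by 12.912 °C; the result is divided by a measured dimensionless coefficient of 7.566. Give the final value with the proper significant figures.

8.666 °C

78.48 °C − 12.912 °C = 65.568 °C; the difference is limited to 2 decimal places (4 s.f.).
Carrying full precision, 65.568 ÷ 7.566 = 8.66613798573… °C; 7.566 has 4 s.f., so the result keeps min(4, 4) = 4 s.f.
Rounded to 4 significant figures: 8.666 °C.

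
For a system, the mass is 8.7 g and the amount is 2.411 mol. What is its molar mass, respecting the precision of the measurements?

molar mass = 8.7 g ÷ 2.411 mol = 3.60846121941… g/mol.
8.7 has 2 significant figures; 2.411 has 4.
Division/multiplication keeps the fewest: 2 significant figures.
Rounded: 3.6 g/mol.

3.6 g/mol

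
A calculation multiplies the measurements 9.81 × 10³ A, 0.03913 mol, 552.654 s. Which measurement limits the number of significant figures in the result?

9.81 × 10³ A → 3 s.f.; 0.03913 mol → 4 s.f.; 552.654 s → 6 s.f.
The fewest is 3 significant figures, from 9.81 × 10³ A.

9.81 × 10³ A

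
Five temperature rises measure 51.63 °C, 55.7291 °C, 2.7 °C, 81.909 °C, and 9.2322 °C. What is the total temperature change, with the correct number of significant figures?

201.2 °C

51.63 °C + 55.7291 °C + 2.7 °C + 81.909 °C + 9.2322 °C = 201.2003 °C.
Addition/subtraction keeps the fewest decimal places: 51.63 → 2 decimal places, 55.7291 → 4 decimal places, 2.7 → 1 decimal place, 81.909 → 3 decimal places, 9.2322 → 4 decimal places; limit is 1.
Rounded to 1 decimal place: 201.2 °C.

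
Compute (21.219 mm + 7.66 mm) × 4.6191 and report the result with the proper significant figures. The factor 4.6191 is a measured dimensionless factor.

21.219 mm + 7.66 mm = 28.879 mm; the sum is limited to 2 decimal places (4 s.f.).
Carrying full precision, 28.879 × 4.6191 = 133.3949889 mm; 4.6191 has 5 s.f., so the result keeps min(4, 5) = 4 s.f.
Rounded to 4 significant figures: 133.4 mm.

133.4 mm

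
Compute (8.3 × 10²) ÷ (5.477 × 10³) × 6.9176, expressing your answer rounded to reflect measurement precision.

(8.3 × 10²) ÷ (5.477 × 10³) × 6.9176 = 1.04831257988…
Multiplication/division keeps the fewest significant figures: 8.3 × 10² → 2 s.f., 5.477 × 10³ → 4 s.f., 6.9176 → 5 s.f.; limit is 2.
Rounded to 2 significant figures: 1.0.

1.0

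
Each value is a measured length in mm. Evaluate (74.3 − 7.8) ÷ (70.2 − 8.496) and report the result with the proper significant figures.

1.08

74.3 − 7.8 = 66.5, limited to 1 d.p. → 3 s.f.; 70.2 − 8.496 = 61.704, limited to 1 d.p. → 3 s.f.
Carrying full precision, 66.5 ÷ 61.704 = 1.07772591728…; keep min(3, 3) = 3 s.f.
Rounded to 3 significant figures: 1.08.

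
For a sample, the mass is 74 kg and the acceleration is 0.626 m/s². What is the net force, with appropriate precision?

46 N

net force = 74 kg × 0.626 m/s² = 46.324 N.
74 has 2 significant figures; 0.626 has 3.
Division/multiplication keeps the fewest: 2 significant figures.
Rounded: 46 N.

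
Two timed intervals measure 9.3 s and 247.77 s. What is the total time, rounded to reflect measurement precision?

9.3 s + 247.77 s = 257.07 s.
Addition/subtraction keeps the fewest decimal places: 9.3 → 1 decimal place, 247.77 → 2 decimal places; limit is 1.
Rounded to 1 decimal place: 257.1 s.

257.1 s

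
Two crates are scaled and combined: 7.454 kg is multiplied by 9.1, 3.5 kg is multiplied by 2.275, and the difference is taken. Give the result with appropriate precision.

7.454 × 9.1 = 67.8314 → 68 kg (2 s.f., last digit at the 10^0 place).
3.5 × 2.275 = 7.9625 → 8.0 kg (2 s.f., last digit at the 10^-1 place).
Difference: 59.8689 kg; keep the coarser place, 10^0.
Result: 60. kg.

60. kg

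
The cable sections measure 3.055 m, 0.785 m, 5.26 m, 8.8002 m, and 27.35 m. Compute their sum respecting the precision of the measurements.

45.25 m

3.055 m + 0.785 m + 5.26 m + 8.8002 m + 27.35 m = 45.2502 m.
Addition/subtraction keeps the fewest decimal places: 3.055 → 3 decimal places, 0.785 → 3 decimal places, 5.26 → 2 decimal places, 8.8002 → 4 decimal places, 27.35 → 2 decimal places; limit is 2.
Rounded to 2 decimal places: 45.25 m.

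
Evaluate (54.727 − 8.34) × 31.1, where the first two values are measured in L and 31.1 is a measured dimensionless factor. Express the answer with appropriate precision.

1.44 × 10³ L

54.727 L − 8.34 L = 46.387 L; the difference is limited to 2 decimal places (4 s.f.).
Carrying full precision, 46.387 × 31.1 = 1442.6357 L; 31.1 has 3 s.f., so the result keeps min(4, 3) = 3 s.f.
Rounded to 3 significant figures: 1.44 × 10³ L.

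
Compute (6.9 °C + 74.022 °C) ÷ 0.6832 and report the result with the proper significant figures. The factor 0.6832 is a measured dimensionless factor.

6.9 °C + 74.022 °C = 80.922 °C; the sum is limited to 1 decimal place (3 s.f.).
Carrying full precision, 80.922 ÷ 0.6832 = 118.445550351… °C; 0.6832 has 4 s.f., so the result keeps min(3, 4) = 3 s.f.
Rounded to 3 significant figures: 118 °C.

118 °C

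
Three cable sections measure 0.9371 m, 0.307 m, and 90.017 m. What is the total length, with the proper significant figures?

0.9371 m + 0.307 m + 90.017 m = 91.2611 m.
Addition/subtraction keeps the fewest decimal places: 0.9371 → 4 decimal places, 0.307 → 3 decimal places, 90.017 → 3 decimal places; limit is 3.
Rounded to 3 decimal places: 91.261 m.

91.261 m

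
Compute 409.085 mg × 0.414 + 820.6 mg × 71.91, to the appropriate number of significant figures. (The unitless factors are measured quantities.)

5.918 × 10⁴ mg

409.085 × 0.414 = 169.36119 → 169 mg (3 s.f., last digit at the 10^0 place).
820.6 × 71.91 = 59009.346 → 5.901 × 10⁴ mg (4 s.f., last digit at the 10^1 place).
Sum: 59178.70719 mg; keep the coarser place, 10^1.
Result: 5.918 × 10⁴ mg.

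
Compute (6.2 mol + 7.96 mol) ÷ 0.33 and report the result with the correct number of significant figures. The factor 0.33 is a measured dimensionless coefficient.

6.2 mol + 7.96 mol = 14.16 mol; the sum is limited to 1 decimal place (3 s.f.).
Carrying full precision, 14.16 ÷ 0.33 = 42.9090909091… mol; 0.33 has 2 s.f., so the result keeps min(3, 2) = 2 s.f.
Rounded to 2 significant figures: 43 mol.

43 mol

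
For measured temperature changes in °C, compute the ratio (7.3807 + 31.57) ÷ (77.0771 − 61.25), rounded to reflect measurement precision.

2.461

7.3807 + 31.57 = 38.9507, limited to 2 d.p. → 4 s.f.; 77.0771 − 61.25 = 15.8271, limited to 2 d.p. → 4 s.f.
Carrying full precision, 38.9507 ÷ 15.8271 = 2.46101307251…; keep min(4, 4) = 4 s.f.
Rounded to 4 significant figures: 2.461.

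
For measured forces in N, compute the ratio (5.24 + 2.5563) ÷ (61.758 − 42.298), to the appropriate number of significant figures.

5.24 + 2.5563 = 7.7963, limited to 2 d.p. → 3 s.f.; 61.758 − 42.298 = 19.460, limited to 3 d.p. → 5 s.f.
Carrying full precision, 7.7963 ÷ 19.460 = 0.400632065776…; keep min(3, 5) = 3 s.f.
Rounded to 3 significant figures: 0.401.

0.401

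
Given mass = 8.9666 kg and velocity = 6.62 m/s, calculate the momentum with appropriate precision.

momentum = 8.9666 kg × 6.62 m/s = 59.358892 kg·m/s.
8.9666 has 5 significant figures; 6.62 has 3.
Division/multiplication keeps the fewest: 3 significant figures.
Rounded: 59.4 kg·m/s.

59.4 kg·m/s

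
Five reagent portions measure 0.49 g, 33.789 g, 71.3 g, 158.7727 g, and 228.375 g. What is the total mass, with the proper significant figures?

492.7 g

0.49 g + 33.789 g + 71.3 g + 158.7727 g + 228.375 g = 492.7267 g.
Addition/subtraction keeps the fewest decimal places: 0.49 → 2 decimal places, 33.789 → 3 decimal places, 71.3 → 1 decimal place, 158.7727 → 4 decimal places, 228.375 → 3 decimal places; limit is 1.
Rounded to 1 decimal place: 492.7 g.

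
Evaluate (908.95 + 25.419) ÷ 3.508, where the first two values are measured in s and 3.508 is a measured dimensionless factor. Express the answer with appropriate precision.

908.95 s + 25.419 s = 934.369 s; the sum is limited to 2 decimal places (5 s.f.).
Carrying full precision, 934.369 ÷ 3.508 = 266.353762828… s; 3.508 has 4 s.f., so the result keeps min(5, 4) = 4 s.f.
Rounded to 4 significant figures: 266.4 s.

266.4 s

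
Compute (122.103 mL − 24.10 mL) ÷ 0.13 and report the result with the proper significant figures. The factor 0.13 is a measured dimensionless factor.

7.5 × 10² mL

122.103 mL − 24.10 mL = 98.003 mL; the difference is limited to 2 decimal places (4 s.f.).
Carrying full precision, 98.003 ÷ 0.13 = 753.869230769… mL; 0.13 has 2 s.f., so the result keeps min(4, 2) = 2 s.f.
Rounded to 2 significant figures: 7.5 × 10² mL.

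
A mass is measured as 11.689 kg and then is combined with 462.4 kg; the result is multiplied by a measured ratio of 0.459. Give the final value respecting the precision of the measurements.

218 kg

11.689 kg + 462.4 kg = 474.089 kg; the sum is limited to 1 decimal place (4 s.f.).
Carrying full precision, 474.089 × 0.459 = 217.606851 kg; 0.459 has 3 s.f., so the result keeps min(4, 3) = 3 s.f.
Rounded to 3 significant figures: 218 kg.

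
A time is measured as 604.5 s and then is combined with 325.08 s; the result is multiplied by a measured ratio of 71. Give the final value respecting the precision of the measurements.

6.6 × 10^4 s

604.5 s + 325.08 s = 929.58 s; the sum is limited to 1 decimal place (4 s.f.).
Carrying full precision, 929.58 × 71 = 66000.18 s; 71 has 2 s.f., so the result keeps min(4, 2) = 2 s.f.
Rounded to 2 significant figures: 6.6 × 10^4 s.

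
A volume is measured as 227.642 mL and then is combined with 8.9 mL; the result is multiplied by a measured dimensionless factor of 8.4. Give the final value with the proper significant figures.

2.0 × 10^3 mL

227.642 mL + 8.9 mL = 236.542 mL; the sum is limited to 1 decimal place (4 s.f.).
Carrying full precision, 236.542 × 8.4 = 1986.9528 mL; 8.4 has 2 s.f., so the result keeps min(4, 2) = 2 s.f.
Rounded to 2 significant figures: 2.0 × 10^3 mL.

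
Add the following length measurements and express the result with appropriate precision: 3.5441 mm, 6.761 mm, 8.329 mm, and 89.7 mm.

3.5441 mm + 6.761 mm + 8.329 mm + 89.7 mm = 108.3341 mm.
Addition/subtraction keeps the fewest decimal places: 3.5441 → 4 decimal places, 6.761 → 3 decimal places, 8.329 → 3 decimal places, 89.7 → 1 decimal place; limit is 1.
Rounded to 1 decimal place: 108.3 mm.

108.3 mm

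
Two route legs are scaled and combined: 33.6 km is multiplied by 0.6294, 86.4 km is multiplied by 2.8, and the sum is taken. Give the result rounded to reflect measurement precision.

2.6 × 10^2 km

33.6 × 0.6294 = 21.14784 → 21.1 km (3 s.f., last digit at the 10^-1 place).
86.4 × 2.8 = 241.92 → 2.4 × 10^2 km (2 s.f., last digit at the 10^1 place).
Sum: 263.06784 km; keep the coarser place, 10^1.
Result: 2.6 × 10^2 km.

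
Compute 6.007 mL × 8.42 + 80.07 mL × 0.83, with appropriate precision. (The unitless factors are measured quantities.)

6.007 × 8.42 = 50.57894 → 50.6 mL (3 s.f., last digit at the 10^-1 place).
80.07 × 0.83 = 66.4581 → 66 mL (2 s.f., last digit at the 10^0 place).
Sum: 117.03704 mL; keep the coarser place, 10^0.
Result: 117 mL.

117 mL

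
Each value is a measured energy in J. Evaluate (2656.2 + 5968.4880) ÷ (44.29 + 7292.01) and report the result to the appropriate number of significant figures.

1.1756

2656.2 + 5968.4880 = 8624.6880, limited to 1 d.p. → 5 s.f.; 44.29 + 7292.01 = 7336.30, limited to 2 d.p. → 6 s.f.
Carrying full precision, 8624.6880 ÷ 7336.30 = 1.17561822717…; keep min(5, 6) = 5 s.f.
Rounded to 5 significant figures: 1.1756.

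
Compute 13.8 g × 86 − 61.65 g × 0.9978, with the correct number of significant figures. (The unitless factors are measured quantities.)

1.1 × 10³ g

13.8 × 86 = 1186.8 → 1.2 × 10³ g (2 s.f., last digit at the 10^2 place).
61.65 × 0.9978 = 61.51437 → 61.51 g (4 s.f., last digit at the 10^-2 place).
Difference: 1125.28563 g; keep the coarser place, 10^2.
Result: 1.1 × 10³ g.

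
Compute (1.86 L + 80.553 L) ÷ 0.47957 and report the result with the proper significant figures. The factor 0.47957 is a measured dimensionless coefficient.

171.8 L

1.86 L + 80.553 L = 82.413 L; the sum is limited to 2 decimal places (4 s.f.).
Carrying full precision, 82.413 ÷ 0.47957 = 171.847696895… L; 0.47957 has 5 s.f., so the result keeps min(4, 5) = 4 s.f.
Rounded to 4 significant figures: 171.8 L.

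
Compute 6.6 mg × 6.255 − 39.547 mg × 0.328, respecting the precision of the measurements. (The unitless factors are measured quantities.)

6.6 × 6.255 = 41.283 → 41 mg (2 s.f., last digit at the 10^0 place).
39.547 × 0.328 = 12.971416 → 13.0 mg (3 s.f., last digit at the 10^-1 place).
Difference: 28.311584 mg; keep the coarser place, 10^0.
Result: 28 mg.

28 mg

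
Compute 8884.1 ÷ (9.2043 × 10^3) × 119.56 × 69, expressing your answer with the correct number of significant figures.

8.0 × 10^3

8884.1 ÷ (9.2043 × 10^3) × 119.56 × 69 = 7962.65079626…
Multiplication/division keeps the fewest significant figures: 8884.1 → 5 s.f., 9.2043 × 10^3 → 5 s.f., 119.56 → 5 s.f., 69 → 2 s.f.; limit is 2.
Rounded to 2 significant figures: 8.0 × 10^3.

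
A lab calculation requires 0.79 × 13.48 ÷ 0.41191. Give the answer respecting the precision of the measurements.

0.79 × 13.48 ÷ 0.41191 = 25.8532203637…
Multiplication/division keeps the fewest significant figures: 0.79 → 2 s.f., 13.48 → 4 s.f., 0.41191 → 5 s.f.; limit is 2.
Rounded to 2 significant figures: 26.

26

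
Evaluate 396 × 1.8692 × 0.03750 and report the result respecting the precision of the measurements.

27.8

396 × 1.8692 × 0.03750 = 27.75762
Multiplication/division keeps the fewest significant figures: 396 → 3 s.f., 1.8692 → 5 s.f., 0.03750 → 4 s.f.; limit is 3.
Rounded to 3 significant figures: 27.8.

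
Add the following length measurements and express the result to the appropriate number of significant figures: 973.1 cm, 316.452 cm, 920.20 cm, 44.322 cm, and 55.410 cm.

2309.5 cm

973.1 cm + 316.452 cm + 920.20 cm + 44.322 cm + 55.410 cm = 2309.484 cm.
Addition/subtraction keeps the fewest decimal places: 973.1 → 1 decimal place, 316.452 → 3 decimal places, 920.20 → 2 decimal places, 44.322 → 3 decimal places, 55.410 → 3 decimal places; limit is 1.
Rounded to 1 decimal place: 2309.5 cm.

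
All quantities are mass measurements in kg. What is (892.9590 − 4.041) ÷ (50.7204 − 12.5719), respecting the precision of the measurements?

23.3015

892.9590 − 4.041 = 888.9180, limited to 3 d.p. → 6 s.f.; 50.7204 − 12.5719 = 38.1485, limited to 4 d.p. → 6 s.f.
Carrying full precision, 888.9180 ÷ 38.1485 = 23.3015190637…; keep min(6, 6) = 6 s.f.
Rounded to 6 significant figures: 23.3015.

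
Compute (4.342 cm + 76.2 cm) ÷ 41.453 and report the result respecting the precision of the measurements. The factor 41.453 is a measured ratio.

1.94 cm

4.342 cm + 76.2 cm = 80.542 cm; the sum is limited to 1 decimal place (3 s.f.).
Carrying full precision, 80.542 ÷ 41.453 = 1.94297155815… cm; 41.453 has 5 s.f., so the result keeps min(3, 5) = 3 s.f.
Rounded to 3 significant figures: 1.94 cm.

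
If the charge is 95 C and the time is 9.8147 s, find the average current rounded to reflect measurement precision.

9.7 A

average current = 95 C ÷ 9.8147 s = 9.67935851325… A.
95 has 2 significant figures; 9.8147 has 5.
Division/multiplication keeps the fewest: 2 significant figures.
Rounded: 9.7 A.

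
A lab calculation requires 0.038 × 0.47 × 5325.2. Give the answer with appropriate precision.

0.038 × 0.47 × 5325.2 = 95.108072
Multiplication/division keeps the fewest significant figures: 0.038 → 2 s.f., 0.47 → 2 s.f., 5325.2 → 5 s.f.; limit is 2.
Rounded to 2 significant figures: 95.

95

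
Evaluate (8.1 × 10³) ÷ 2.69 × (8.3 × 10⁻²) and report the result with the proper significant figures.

(8.1 × 10³) ÷ 2.69 × (8.3 × 10⁻²) = 249.925650558…
Multiplication/division keeps the fewest significant figures: 8.1 × 10³ → 2 s.f., 2.69 → 3 s.f., 8.3 × 10⁻² → 2 s.f.; limit is 2.
Rounded to 2 significant figures: 2.5 × 10².

2.5 × 10²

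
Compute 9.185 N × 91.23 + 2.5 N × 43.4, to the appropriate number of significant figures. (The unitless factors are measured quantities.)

9.185 × 91.23 = 837.94755 → 8.379 × 10² N (4 s.f., last digit at the 10^-1 place).
2.5 × 43.4 = 108.5 → 1.1 × 10² N (2 s.f., last digit at the 10^1 place).
Sum: 946.44755 N; keep the coarser place, 10^1.
Result: 9.5 × 10² N.

9.5 × 10² N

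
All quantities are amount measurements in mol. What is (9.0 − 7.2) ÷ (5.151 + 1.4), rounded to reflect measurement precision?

9.0 − 7.2 = 1.8, limited to 1 d.p. → 2 s.f.; 5.151 + 1.4 = 6.551, limited to 1 d.p. → 2 s.f.
Carrying full precision, 1.8 ÷ 6.551 = 0.274767211113…; keep min(2, 2) = 2 s.f.
Rounded to 2 significant figures: 0.27.

0.27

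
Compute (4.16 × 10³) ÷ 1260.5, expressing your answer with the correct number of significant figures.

(4.16 × 10³) ÷ 1260.5 = 3.30027766759…
Multiplication/division keeps the fewest significant figures: 4.16 × 10³ → 3 s.f., 1260.5 → 5 s.f.; limit is 3.
Rounded to 3 significant figures: 3.30.

3.30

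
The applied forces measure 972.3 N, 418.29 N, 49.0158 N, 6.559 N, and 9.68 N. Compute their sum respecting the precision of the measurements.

1455.8 N

972.3 N + 418.29 N + 49.0158 N + 6.559 N + 9.68 N = 1455.8448 N.
Addition/subtraction keeps the fewest decimal places: 972.3 → 1 decimal place, 418.29 → 2 decimal places, 49.0158 → 4 decimal places, 6.559 → 3 decimal places, 9.68 → 2 decimal places; limit is 1.
Rounded to 1 decimal place: 1455.8 N.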